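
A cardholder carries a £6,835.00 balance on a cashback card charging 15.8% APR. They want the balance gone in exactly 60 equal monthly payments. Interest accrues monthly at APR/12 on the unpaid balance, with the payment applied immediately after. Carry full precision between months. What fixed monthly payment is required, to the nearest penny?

Monthly rate r = 15.8%/12 = 1.31667% = 0.0131667.
Level-payment amortization: P = B₀·r / (1 − (1+r)^(−n)) = 6835.00·0.0131667 / (1 − 1.01317^(−60)).
Denominator 1 − (1+r)^(−60) = 0.543809308.
P = 89.9942 / 0.543809308 ≈ 165.49.

£165.49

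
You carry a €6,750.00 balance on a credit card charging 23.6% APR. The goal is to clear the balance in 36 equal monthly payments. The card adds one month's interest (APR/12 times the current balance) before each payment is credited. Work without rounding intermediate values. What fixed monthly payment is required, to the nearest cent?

Monthly rate r = 23.6%/12 = 1.96667% = 0.0196667.
Level-payment amortization: P = B₀·r / (1 − (1+r)^(−n)) = 6750.00·0.0196667 / (1 − 1.01967^(−36)).
Denominator 1 − (1+r)^(−36) = 0.503974506.
P = 132.75 / 0.503974506 ≈ 263.41.

€263.41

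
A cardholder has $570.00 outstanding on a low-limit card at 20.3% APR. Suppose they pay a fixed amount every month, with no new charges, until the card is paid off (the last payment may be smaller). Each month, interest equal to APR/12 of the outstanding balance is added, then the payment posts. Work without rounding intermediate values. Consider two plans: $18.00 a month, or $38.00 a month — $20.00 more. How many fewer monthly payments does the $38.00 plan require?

Monthly rate r = 20.3%/12 = 1.69167% = 0.0169167.
At $18.00/mo: n = ⌈−ln(1 − rB₀/P)/ln(1+r)⌉ = 46 payments (last $13.26); total interest = total paid − $570.00 = $253.26.
At $38.00/mo: 18 payments (last $17.11); total interest $93.11.
Payments saved = 46 − 18 = 28.

28 fewer payments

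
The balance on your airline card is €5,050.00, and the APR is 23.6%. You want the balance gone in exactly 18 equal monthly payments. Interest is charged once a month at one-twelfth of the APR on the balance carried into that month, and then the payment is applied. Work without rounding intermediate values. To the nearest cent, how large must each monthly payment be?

€335.86

Monthly rate r = 23.6%/12 = 1.96667% = 0.0196667.
Level-payment amortization: P = B₀·r / (1 − (1+r)^(−n)) = 5050.00·0.0196667 / (1 − 1.01967^(−18)).
Denominator 1 − (1+r)^(−18) = 0.295709226.
P = 99.3167 / 0.295709226 ≈ 335.86.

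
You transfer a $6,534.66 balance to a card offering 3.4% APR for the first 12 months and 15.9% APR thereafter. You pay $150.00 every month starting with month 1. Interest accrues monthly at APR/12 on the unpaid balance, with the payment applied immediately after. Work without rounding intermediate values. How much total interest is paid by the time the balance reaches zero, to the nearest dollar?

$1,785

Promo months 1–12 at r₀ = 3.4%/12 = 0.00283333; months 13+ at r₁ = 15.9%/12 = 0.01325.
After month 12: iterate B ← B·(1+r₀) − $150.00 for 12 months → $4,932.02.
Then at r₁ with $150.00/mo: n₂ = −ln(1 − r₁·B/P)/ln(1+r₁) ≈ 43.46 → 44 more payments.
Total paid = 55·$150.00 + $69.67 = $8,319.67; interest = $8,319.67 − $6,534.66 = $1,785.01.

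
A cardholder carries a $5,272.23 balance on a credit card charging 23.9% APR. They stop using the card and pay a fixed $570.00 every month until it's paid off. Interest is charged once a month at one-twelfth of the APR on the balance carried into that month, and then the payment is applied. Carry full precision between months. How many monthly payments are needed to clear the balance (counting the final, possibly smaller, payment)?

Monthly rate r = 23.9%/12 = 1.99167% = 0.0199167.
Recurrence: B ← B·(1+r) − $570.00.
Month 1: interest $105.01; balance after payment $4,807.24.
Month 2: interest $95.74; balance after payment $4,332.98.
Closed form: n = −ln(1 − rB₀/P)/ln(1+r) = −ln(0.81578)/ln(1.01992) ≈ 10.325, so the balance reaches zero during payment 11.

11 months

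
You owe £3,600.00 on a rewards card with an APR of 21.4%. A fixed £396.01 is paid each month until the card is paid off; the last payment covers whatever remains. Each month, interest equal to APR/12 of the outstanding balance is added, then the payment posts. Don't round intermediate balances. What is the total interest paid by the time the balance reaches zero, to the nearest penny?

Monthly rate r = 21.4%/12 = 1.78333% = 0.0178333.
Payoff takes n = ⌈−ln(1 − rB₀/P)/ln(1+r)⌉ = ⌈10.007⌉ = 11 payments; the last is £2.60.
Total paid = 10·£396.01 + £2.60 = £3,962.70.
Total interest = total paid − principal = £3,962.70 − £3,600.00 = £362.70.

£362.70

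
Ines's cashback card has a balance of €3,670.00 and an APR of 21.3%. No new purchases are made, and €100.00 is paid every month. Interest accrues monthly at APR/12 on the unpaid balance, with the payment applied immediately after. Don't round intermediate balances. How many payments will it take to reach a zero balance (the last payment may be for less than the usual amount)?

60 payments

Monthly rate r = 21.3%/12 = 1.775% = 0.01775.
Recurrence: B ← B·(1+r) − €100.00.
Month 1: interest €65.14; balance after payment €3,635.14.
Month 2: interest €64.52; balance after payment €3,599.67.
Closed form: n = −ln(1 − rB₀/P)/ln(1+r) = −ln(0.34857)/ln(1.01775) ≈ 59.900, so the balance reaches zero during payment 60.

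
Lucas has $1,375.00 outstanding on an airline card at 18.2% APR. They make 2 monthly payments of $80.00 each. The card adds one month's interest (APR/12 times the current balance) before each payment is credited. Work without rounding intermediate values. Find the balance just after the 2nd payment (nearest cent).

$1,255.81

Monthly rate r = 18.2%/12 = 1.51667% = 0.0151667.
Each month: B ← B·(1+r) − $80.00.
Month 1: interest $20.85; balance after payment $1,315.85.
Month 2: interest $19.96; balance after payment $1,255.81.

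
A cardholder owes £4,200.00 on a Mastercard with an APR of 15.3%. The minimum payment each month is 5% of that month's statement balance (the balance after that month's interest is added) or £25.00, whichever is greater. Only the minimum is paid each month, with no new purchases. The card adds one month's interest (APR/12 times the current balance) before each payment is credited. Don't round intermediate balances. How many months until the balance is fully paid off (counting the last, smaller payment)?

Monthly rate r = 15.3%/12 = 1.275% = 0.01275.
While 5% of the post-interest balance exceeds £25.00, each month B ← (B·(1+r))·(1 − 0.05), i.e. B shrinks by the factor (1+r)·0.95 = 0.96211.
This holds for months 1–56. Entering month 57 the balance is £482.94; 5% of the post-interest balance is now below £25.00, so the flat £25.00 minimum applies from here.
From month 57 a fixed £25.00 at rate r clears £482.94 in 23 more payments. Total: 56 + 23 = 79 months.

79 months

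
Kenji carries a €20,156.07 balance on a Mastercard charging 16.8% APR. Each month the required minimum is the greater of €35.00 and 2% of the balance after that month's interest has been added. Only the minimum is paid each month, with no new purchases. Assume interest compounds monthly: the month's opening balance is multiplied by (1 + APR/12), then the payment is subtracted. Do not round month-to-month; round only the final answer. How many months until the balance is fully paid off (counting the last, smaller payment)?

Monthly rate r = 16.8%/12 = 1.4% = 0.014.
While 2% of the post-interest balance exceeds €35.00, each month B ← (B·(1+r))·(1 − 0.02), i.e. B shrinks by the factor (1+r)·0.98 = 0.99372.
This holds for months 1–391. Entering month 392 the balance is €1,716.49; 2% of the post-interest balance is now below €35.00, so the flat €35.00 minimum applies from here.
From month 392 a fixed €35.00 at rate r clears €1,716.49 in 84 more payments. Total: 391 + 84 = 475 months.

475 months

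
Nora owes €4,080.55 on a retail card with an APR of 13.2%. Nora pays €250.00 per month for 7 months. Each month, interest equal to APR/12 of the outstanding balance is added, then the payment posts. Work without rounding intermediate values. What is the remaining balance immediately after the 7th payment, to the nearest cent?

Monthly rate r = 13.2%/12 = 1.1% = 0.011.
Each month: B ← B·(1+r) − €250.00.
Month 1: interest €44.89; balance after payment €3,875.44.
Month 2: interest €42.63; balance after payment €3,668.07.
Month 3: interest €40.35; balance after payment €3,458.41.
Month 4: interest €38.04; balance after payment €3,246.46.
Month 5: interest €35.71; balance after payment €3,032.17.
Month 6: interest €33.35; balance after payment €2,815.52.
Month 7: interest €30.97; balance after payment €2,596.49.

€2,596.49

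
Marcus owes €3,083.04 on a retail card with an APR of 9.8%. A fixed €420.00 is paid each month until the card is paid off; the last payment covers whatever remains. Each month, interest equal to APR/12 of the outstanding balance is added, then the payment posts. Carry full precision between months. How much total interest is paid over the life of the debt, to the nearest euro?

€110

Monthly rate r = 9.8%/12 = 0.816667% = 0.00816667.
Payoff takes n = ⌈−ln(1 − rB₀/P)/ln(1+r)⌉ = ⌈7.601⌉ = 8 payments; the last is €252.69.
Total paid = 7·€420.00 + €252.69 = €3,192.69.
Total interest = total paid − principal = €3,192.69 − €3,083.04 = €109.65.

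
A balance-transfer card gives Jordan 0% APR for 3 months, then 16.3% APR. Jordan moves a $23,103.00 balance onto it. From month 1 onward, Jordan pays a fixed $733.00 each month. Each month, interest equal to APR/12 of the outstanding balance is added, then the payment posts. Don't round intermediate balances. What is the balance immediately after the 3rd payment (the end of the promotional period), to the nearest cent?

Promo months 1–3 at r₀ = 0%/12 = 0; months 4+ at r₁ = 16.3%/12 = 0.0135833.
After month 3 (no interest yet): B = $23,103.00 − 3·$733.00 = $20,904.00.

$20,904.00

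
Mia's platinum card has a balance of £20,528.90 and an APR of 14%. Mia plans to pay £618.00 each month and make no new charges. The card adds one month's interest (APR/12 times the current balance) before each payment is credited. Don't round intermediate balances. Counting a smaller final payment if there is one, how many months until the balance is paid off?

Monthly rate r = 14%/12 = 1.16667% = 0.0116667.
Recurrence: B ← B·(1+r) − £618.00.
Month 1: interest £239.50; balance after payment £20,150.40.
Month 2: interest £235.09; balance after payment £19,767.49.
Closed form: n = −ln(1 − rB₀/P)/ln(1+r) = −ln(0.61245)/ln(1.01167) ≈ 42.269, so the balance reaches zero during payment 43.

43 payments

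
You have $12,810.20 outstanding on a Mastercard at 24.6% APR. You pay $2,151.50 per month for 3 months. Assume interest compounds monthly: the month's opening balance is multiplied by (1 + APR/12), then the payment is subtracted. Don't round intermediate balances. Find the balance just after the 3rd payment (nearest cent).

Monthly rate r = 24.6%/12 = 2.05% = 0.0205.
Each month: B ← B·(1+r) − $2,151.50.
Month 1: interest $262.61; balance after payment $10,921.31.
Month 2: interest $223.89; balance after payment $8,993.70.
Month 3: interest $184.37; balance after payment $7,026.57.

$7,026.57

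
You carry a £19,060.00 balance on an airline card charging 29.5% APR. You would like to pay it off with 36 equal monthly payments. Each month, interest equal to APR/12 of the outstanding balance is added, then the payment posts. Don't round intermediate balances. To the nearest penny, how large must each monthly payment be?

Monthly rate r = 29.5%/12 = 2.45833% = 0.0245833.
Level-payment amortization: P = B₀·r / (1 − (1+r)^(−n)) = 19060.00·0.0245833 / (1 − 1.02458^(−36)).
Denominator 1 − (1+r)^(−36) = 0.582844795.
P = 468.558 / 0.582844795 ≈ 803.92.

£803.92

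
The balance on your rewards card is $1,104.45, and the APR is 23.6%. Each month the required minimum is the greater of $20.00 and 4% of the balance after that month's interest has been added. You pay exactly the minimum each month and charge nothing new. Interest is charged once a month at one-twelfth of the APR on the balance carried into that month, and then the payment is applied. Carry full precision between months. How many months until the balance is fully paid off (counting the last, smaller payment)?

Monthly rate r = 23.6%/12 = 1.96667% = 0.0196667.
While 4% of the post-interest balance exceeds $20.00, each month B ← (B·(1+r))·(1 − 0.04), i.e. B shrinks by the factor (1+r)·0.96 = 0.97888.
This holds for months 1–39. Entering month 40 the balance is $480.39; 4% of the post-interest balance is now below $20.00, so the flat $20.00 minimum applies from here.
From month 40 a fixed $20.00 at rate r clears $480.39 in 33 more payments. Total: 39 + 33 = 72 months.

72 months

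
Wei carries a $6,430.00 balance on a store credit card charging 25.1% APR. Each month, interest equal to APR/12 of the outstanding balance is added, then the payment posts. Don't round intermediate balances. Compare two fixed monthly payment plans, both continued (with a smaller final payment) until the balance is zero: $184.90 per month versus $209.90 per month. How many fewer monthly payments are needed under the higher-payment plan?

Monthly rate r = 25.1%/12 = 2.09167% = 0.0209167.
At $184.90/mo: n = ⌈−ln(1 − rB₀/P)/ln(1+r)⌉ = 63 payments (last $145.48); total interest = total paid − $6,430.00 = $5,179.28.
At $209.90/mo: 50 payments (last $95.87); total interest $3,950.97.
Payments saved = 63 − 50 = 13.

13 fewer payments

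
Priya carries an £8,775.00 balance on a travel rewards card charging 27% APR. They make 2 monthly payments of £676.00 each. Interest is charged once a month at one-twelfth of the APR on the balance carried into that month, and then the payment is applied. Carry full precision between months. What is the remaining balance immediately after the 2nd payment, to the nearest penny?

£7,807.11

Monthly rate r = 27%/12 = 2.25% = 0.0225.
Each month: B ← B·(1+r) − £676.00.
Month 1: interest £197.44; balance after payment £8,296.44.
Month 2: interest £186.67; balance after payment £7,807.11.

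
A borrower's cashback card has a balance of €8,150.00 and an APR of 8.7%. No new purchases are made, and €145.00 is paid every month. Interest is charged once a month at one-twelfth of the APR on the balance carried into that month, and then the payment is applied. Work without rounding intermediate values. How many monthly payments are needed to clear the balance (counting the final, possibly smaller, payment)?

73 months

Monthly rate r = 8.7%/12 = 0.725% = 0.00725.
Recurrence: B ← B·(1+r) − €145.00.
Month 1: interest €59.09; balance after payment €8,064.09.
Month 2: interest €58.46; balance after payment €7,977.55.
Closed form: n = −ln(1 − rB₀/P)/ln(1+r) = −ln(0.5925)/ln(1.00725) ≈ 72.455, so the balance reaches zero during payment 73.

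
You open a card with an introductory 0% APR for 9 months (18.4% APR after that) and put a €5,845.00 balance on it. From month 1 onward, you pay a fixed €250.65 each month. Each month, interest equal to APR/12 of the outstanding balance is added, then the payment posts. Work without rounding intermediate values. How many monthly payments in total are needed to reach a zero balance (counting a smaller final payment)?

26 payments

Promo months 1–9 at r₀ = 0%/12 = 0; months 10+ at r₁ = 18.4%/12 = 0.0153333.
After month 9 (no interest yet): B = €5,845.00 − 9·€250.65 = €3,589.15.
Then at r₁ with €250.65/mo: n₂ = −ln(1 − r₁·B/P)/ln(1+r₁) ≈ 16.29 → 17 more payments.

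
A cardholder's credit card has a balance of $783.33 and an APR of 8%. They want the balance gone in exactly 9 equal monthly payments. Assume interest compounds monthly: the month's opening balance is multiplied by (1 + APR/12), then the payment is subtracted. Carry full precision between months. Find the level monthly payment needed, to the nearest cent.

Monthly rate r = 8%/12 = 0.666667% = 0.00666667.
Level-payment amortization: P = B₀·r / (1 − (1+r)^(−n)) = 783.33·0.00666667 / (1 − 1.00667^(−9)).
Denominator 1 − (1+r)^(−9) = 0.0580479278.
P = 5.2222 / 0.0580479278 ≈ 89.96.

$89.96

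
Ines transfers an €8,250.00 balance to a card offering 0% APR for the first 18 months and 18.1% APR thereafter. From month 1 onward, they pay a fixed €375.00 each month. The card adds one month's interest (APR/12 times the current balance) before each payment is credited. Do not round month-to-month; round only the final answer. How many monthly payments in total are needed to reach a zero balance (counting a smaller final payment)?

23 payments

Promo months 1–18 at r₀ = 0%/12 = 0; months 19+ at r₁ = 18.1%/12 = 0.0150833.
After month 18 (no interest yet): B = €8,250.00 − 18·€375.00 = €1,500.00.
Then at r₁ with €375.00/mo: n₂ = −ln(1 − r₁·B/P)/ln(1+r₁) ≈ 4.16 → 5 more payments.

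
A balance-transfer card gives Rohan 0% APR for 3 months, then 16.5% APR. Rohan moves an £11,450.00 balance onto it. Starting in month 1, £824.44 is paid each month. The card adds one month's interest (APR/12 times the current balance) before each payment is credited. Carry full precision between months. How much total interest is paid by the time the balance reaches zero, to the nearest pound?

Promo months 1–3 at r₀ = 0%/12 = 0; months 4+ at r₁ = 16.5%/12 = 0.01375.
After month 3 (no interest yet): B = £11,450.00 − 3·£824.44 = £8,976.68.
Then at r₁ with £824.44/mo: n₂ = −ln(1 − r₁·B/P)/ln(1+r₁) ≈ 11.88 → 12 more payments.
Total paid = 14·£824.44 + £722.75 = £12,264.91; interest = £12,264.91 − £11,450.00 = £814.91.

£815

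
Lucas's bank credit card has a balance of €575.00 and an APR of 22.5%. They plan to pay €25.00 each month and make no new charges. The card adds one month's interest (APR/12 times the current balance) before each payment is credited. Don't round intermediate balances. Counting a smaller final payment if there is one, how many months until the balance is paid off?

Monthly rate r = 22.5%/12 = 1.875% = 0.01875.
Recurrence: B ← B·(1+r) − €25.00.
Month 1: interest €10.78; balance after payment €560.78.
Month 2: interest €10.51; balance after payment €546.30.
Closed form: n = −ln(1 − rB₀/P)/ln(1+r) = −ln(0.56875)/ln(1.01875) ≈ 30.378, so the balance reaches zero during payment 31.

31 payments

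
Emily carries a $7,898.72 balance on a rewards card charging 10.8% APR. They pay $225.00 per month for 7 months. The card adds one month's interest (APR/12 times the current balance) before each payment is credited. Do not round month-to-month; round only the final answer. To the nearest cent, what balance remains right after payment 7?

Monthly rate r = 10.8%/12 = 0.9% = 0.009.
Each month: B ← B·(1+r) − $225.00.
Month 1: interest $71.09; balance after payment $7,744.81.
Month 2: interest $69.70; balance after payment $7,589.51.
Month 3: interest $68.31; balance after payment $7,432.82.
Month 4: interest $66.90; balance after payment $7,274.71.
Month 5: interest $65.47; balance after payment $7,115.19.
Month 6: interest $64.04; balance after payment $6,954.22.
Month 7: interest $62.59; balance after payment $6,791.81.

$6,791.81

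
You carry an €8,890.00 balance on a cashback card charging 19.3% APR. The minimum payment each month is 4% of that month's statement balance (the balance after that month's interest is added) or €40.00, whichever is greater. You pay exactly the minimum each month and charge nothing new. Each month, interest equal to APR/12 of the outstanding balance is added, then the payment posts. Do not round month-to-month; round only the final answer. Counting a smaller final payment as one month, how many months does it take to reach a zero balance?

121 months

Monthly rate r = 19.3%/12 = 1.60833% = 0.0160833.
While 4% of the post-interest balance exceeds €40.00, each month B ← (B·(1+r))·(1 − 0.04), i.e. B shrinks by the factor (1+r)·0.96 = 0.97544.
This holds for months 1–89. Entering month 90 the balance is €972.19; 4% of the post-interest balance is now below €40.00, so the flat €40.00 minimum applies from here.
From month 90 a fixed €40.00 at rate r clears €972.19 in 32 more payments. Total: 89 + 32 = 121 months.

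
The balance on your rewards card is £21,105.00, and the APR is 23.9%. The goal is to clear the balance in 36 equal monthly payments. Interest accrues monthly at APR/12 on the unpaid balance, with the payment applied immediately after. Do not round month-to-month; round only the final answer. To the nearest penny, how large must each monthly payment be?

£826.90

Monthly rate r = 23.9%/12 = 1.99167% = 0.0199167.
Level-payment amortization: P = B₀·r / (1 − (1+r)^(−n)) = 21105.00·0.0199167 / (1 − 1.01992^(−36)).
Denominator 1 − (1+r)^(−36) = 0.508332835.
P = 420.341 / 0.508332835 ≈ 826.90.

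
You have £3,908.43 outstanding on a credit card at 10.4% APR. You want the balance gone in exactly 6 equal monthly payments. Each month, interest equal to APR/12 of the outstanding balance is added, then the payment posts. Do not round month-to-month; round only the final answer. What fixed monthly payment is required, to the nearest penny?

Monthly rate r = 10.4%/12 = 0.866667% = 0.00866667.
Level-payment amortization: P = B₀·r / (1 − (1+r)^(−n)) = 3908.43·0.00866667 / (1 − 1.00867^(−6)).
Denominator 1 − (1+r)^(−6) = 0.0504584219.
P = 33.8731 / 0.0504584219 ≈ 671.31.

£671.31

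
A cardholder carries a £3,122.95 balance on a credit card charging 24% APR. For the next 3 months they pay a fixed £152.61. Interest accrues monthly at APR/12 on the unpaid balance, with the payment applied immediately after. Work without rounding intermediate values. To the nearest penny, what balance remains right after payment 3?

Monthly rate r = 24%/12 = 2% = 0.02.
Each month: B ← B·(1+r) − £152.61.
Month 1: interest £62.46; balance after payment £3,032.80.
Month 2: interest £60.66; balance after payment £2,940.84.
Month 3: interest £58.82; balance after payment £2,847.05.

£2,847.05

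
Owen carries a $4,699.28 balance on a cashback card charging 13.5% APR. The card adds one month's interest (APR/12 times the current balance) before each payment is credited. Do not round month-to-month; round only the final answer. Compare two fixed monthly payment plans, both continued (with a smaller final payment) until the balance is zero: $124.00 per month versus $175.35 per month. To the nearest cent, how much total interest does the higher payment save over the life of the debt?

Monthly rate r = 13.5%/12 = 1.125% = 0.01125.
At $124.00/mo: n = ⌈−ln(1 − rB₀/P)/ln(1+r)⌉ = 50 payments (last $83.91); total interest = total paid − $4,699.28 = $1,460.63.
At $175.35/mo: 33 payments (last $12.93); total interest $924.85.
Interest saved = $1,460.63 − $924.85 = $535.78.

$535.78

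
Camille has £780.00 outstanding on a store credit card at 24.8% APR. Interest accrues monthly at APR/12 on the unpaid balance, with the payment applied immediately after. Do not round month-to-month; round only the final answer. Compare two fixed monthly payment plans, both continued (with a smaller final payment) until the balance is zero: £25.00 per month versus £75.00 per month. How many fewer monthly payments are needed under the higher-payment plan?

39 fewer payments

Monthly rate r = 24.8%/12 = 2.06667% = 0.0206667.
At £25.00/mo: n = ⌈−ln(1 − rB₀/P)/ln(1+r)⌉ = 51 payments (last £15.06); total interest = total paid − £780.00 = £485.06.
At £75.00/mo: 12 payments (last £62.33); total interest £107.33.
Payments saved = 51 − 12 = 39.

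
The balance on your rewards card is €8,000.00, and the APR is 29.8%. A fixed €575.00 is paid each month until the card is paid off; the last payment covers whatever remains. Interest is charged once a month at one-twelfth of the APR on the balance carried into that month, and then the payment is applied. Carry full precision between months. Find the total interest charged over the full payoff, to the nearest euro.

Monthly rate r = 29.8%/12 = 2.48333% = 0.0248333.
Payoff takes n = ⌈−ln(1 − rB₀/P)/ln(1+r)⌉ = ⌈17.281⌉ = 18 payments; the last is €162.81.
Total paid = 17·€575.00 + €162.81 = €9,937.81.
Total interest = total paid − principal = €9,937.81 − €8,000.00 = €1,937.81.

€1,938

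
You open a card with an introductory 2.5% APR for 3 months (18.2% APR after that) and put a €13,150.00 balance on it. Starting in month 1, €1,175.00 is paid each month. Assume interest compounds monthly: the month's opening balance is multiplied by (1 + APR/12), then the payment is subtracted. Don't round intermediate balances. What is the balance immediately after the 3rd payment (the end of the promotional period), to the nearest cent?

Promo months 1–3 at r₀ = 2.5%/12 = 0.00208333; months 4+ at r₁ = 18.2%/12 = 0.0151667.
After month 3: iterate B ← B·(1+r₀) − €1,175.00 for 3 months → €9,700.01.

€9,700.01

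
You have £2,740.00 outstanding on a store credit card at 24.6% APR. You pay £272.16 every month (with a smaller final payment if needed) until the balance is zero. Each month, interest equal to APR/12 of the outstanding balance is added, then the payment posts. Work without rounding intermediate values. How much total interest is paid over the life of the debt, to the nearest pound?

Monthly rate r = 24.6%/12 = 2.05% = 0.0205.
Payoff takes n = ⌈−ln(1 − rB₀/P)/ln(1+r)⌉ = ⌈11.391⌉ = 12 payments; the last is £107.12.
Total paid = 11·£272.16 + £107.12 = £3,100.88.
Total interest = total paid − principal = £3,100.88 − £2,740.00 = £360.88.

£361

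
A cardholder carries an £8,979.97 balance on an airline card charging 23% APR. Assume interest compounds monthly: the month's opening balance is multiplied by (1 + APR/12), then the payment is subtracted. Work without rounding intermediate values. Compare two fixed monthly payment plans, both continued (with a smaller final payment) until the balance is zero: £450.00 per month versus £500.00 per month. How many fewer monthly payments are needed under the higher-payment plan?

3 fewer payments

Monthly rate r = 23%/12 = 1.91667% = 0.0191667.
At £450.00/mo: n = ⌈−ln(1 − rB₀/P)/ln(1+r)⌉ = 26 payments (last £176.69); total interest = total paid − £8,979.97 = £2,446.72.
At £500.00/mo: 23 payments (last £113.33); total interest £2,133.36.
Payments saved = 26 − 23 = 3.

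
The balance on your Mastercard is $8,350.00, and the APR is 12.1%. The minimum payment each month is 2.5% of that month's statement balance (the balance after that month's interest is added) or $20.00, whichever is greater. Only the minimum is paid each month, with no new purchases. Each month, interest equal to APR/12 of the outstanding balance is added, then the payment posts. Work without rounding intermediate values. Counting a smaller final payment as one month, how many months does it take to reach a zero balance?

Monthly rate r = 12.1%/12 = 1.00833% = 0.0100833.
While 2.5% of the post-interest balance exceeds $20.00, each month B ← (B·(1+r))·(1 − 0.025), i.e. B shrinks by the factor (1+r)·0.975 = 0.98483.
This holds for months 1–155. Entering month 156 the balance is $781.21; 2.5% of the post-interest balance is now below $20.00, so the flat $20.00 minimum applies from here.
From month 156 a fixed $20.00 at rate r clears $781.21 in 50 more payments. Total: 155 + 50 = 205 months.

205 months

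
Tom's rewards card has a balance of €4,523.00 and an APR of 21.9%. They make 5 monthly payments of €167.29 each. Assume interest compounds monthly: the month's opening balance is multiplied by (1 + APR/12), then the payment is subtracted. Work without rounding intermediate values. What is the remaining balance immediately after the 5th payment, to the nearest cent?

€4,083.52

Monthly rate r = 21.9%/12 = 1.825% = 0.01825.
Each month: B ← B·(1+r) − €167.29.
Month 1: interest €82.54; balance after payment €4,438.25.
Month 2: interest €81.00; balance after payment €4,351.96.
Month 3: interest €79.42; balance after payment €4,264.10.
Month 4: interest €77.82; balance after payment €4,174.63.
Month 5: interest €76.19; balance after payment €4,083.52.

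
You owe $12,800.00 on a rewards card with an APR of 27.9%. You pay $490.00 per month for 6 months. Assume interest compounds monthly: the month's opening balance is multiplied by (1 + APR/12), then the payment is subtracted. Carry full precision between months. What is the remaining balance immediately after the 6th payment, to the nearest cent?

$11,576.38

Monthly rate r = 27.9%/12 = 2.325% = 0.02325.
Each month: B ← B·(1+r) − $490.00.
Month 1: interest $297.60; balance after payment $12,607.60.
Month 2: interest $293.13; balance after payment $12,410.73.
Month 3: interest $288.55; balance after payment $12,209.28.
Month 4: interest $283.87; balance after payment $12,003.14.
Month 5: interest $279.07; balance after payment $11,792.21.
Month 6: interest $274.17; balance after payment $11,576.38.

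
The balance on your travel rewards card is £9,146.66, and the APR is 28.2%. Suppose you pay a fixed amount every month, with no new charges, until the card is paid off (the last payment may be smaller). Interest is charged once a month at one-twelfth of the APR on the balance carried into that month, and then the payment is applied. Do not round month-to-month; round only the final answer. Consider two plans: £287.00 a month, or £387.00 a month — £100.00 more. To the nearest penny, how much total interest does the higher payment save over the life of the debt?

Monthly rate r = 28.2%/12 = 2.35% = 0.0235.
At £287.00/mo: n = ⌈−ln(1 − rB₀/P)/ln(1+r)⌉ = 60 payments (last £144.33); total interest = total paid − £9,146.66 = £7,930.67.
At £387.00/mo: 35 payments (last £348.00); total interest £4,359.34.
Interest saved = £7,930.67 − £4,359.34 = £3,571.33.

£3,571.33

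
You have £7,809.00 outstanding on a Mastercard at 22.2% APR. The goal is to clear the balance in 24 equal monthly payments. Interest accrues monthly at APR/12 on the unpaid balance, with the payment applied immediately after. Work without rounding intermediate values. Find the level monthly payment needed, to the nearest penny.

Monthly rate r = 22.2%/12 = 1.85% = 0.0185.
Level-payment amortization: P = B₀·r / (1 − (1+r)^(−n)) = 7809.00·0.0185 / (1 − 1.0185^(−24)).
Denominator 1 − (1+r)^(−24) = 0.355926842.
P = 144.466 / 0.355926842 ≈ 405.89.

£405.89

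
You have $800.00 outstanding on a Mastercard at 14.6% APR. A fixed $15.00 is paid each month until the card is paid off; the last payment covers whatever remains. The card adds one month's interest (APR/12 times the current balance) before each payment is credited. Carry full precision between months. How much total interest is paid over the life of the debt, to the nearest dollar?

$498

Monthly rate r = 14.6%/12 = 1.21667% = 0.0121667.
Payoff takes n = ⌈−ln(1 − rB₀/P)/ln(1+r)⌉ = ⌈86.549⌉ = 87 payments; the last is $8.25.
Total paid = 86·$15.00 + $8.25 = $1,298.25.
Total interest = total paid − principal = $1,298.25 − $800.00 = $498.25.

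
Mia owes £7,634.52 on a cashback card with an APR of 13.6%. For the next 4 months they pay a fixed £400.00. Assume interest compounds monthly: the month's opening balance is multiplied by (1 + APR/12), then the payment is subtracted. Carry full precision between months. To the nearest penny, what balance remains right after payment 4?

£6,359.14

Monthly rate r = 13.6%/12 = 1.13333% = 0.0113333.
Each month: B ← B·(1+r) − £400.00.
Month 1: interest £86.52; balance after payment £7,321.04.
Month 2: interest £82.97; balance after payment £7,004.02.
Month 3: interest £79.38; balance after payment £6,683.40.
Month 4: interest £75.75; balance after payment £6,359.14.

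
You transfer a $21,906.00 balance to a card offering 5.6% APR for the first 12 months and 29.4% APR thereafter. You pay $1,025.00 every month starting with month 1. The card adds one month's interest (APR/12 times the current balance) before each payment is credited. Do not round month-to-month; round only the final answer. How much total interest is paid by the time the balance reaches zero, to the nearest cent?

$2,691.25

Promo months 1–12 at r₀ = 5.6%/12 = 0.00466667; months 13+ at r₁ = 29.4%/12 = 0.0245.
After month 12: iterate B ← B·(1+r₀) − $1,025.00 for 12 months → $10,544.05.
Then at r₁ with $1,025.00/mo: n₂ = −ln(1 − r₁·B/P)/ln(1+r₁) ≈ 12.00 → 12 more payments.
Total paid = 23·$1,025.00 + $1,022.25 = $24,597.25; interest = $24,597.25 − $21,906.00 = $2,691.25.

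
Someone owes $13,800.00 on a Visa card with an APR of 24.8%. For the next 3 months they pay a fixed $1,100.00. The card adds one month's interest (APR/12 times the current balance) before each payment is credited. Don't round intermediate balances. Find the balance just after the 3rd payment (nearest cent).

$11,304.73

Monthly rate r = 24.8%/12 = 2.06667% = 0.0206667.
Each month: B ← B·(1+r) − $1,100.00.
Month 1: interest $285.20; balance after payment $12,985.20.
Month 2: interest $268.36; balance after payment $12,153.56.
Month 3: interest $251.17; balance after payment $11,304.73.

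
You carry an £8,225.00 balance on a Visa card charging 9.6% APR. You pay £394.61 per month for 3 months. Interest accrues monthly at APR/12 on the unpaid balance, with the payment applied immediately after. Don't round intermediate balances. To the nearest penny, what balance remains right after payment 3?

Monthly rate r = 9.6%/12 = 0.8% = 0.008.
Each month: B ← B·(1+r) − £394.61.
Month 1: interest £65.80; balance after payment £7,896.19.
Month 2: interest £63.17; balance after payment £7,564.75.
Month 3: interest £60.52; balance after payment £7,230.66.

£7,230.66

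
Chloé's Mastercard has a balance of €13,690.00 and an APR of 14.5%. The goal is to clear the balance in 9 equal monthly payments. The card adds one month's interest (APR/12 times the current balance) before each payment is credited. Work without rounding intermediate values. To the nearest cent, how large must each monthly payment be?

Monthly rate r = 14.5%/12 = 1.20833% = 0.0120833.
Level-payment amortization: P = B₀·r / (1 − (1+r)^(−n)) = 13690.00·0.0120833 / (1 − 1.01208^(−9)).
Denominator 1 − (1+r)^(−9) = 0.102460559.
P = 165.421 / 0.102460559 ≈ 1614.48.

€1,614.48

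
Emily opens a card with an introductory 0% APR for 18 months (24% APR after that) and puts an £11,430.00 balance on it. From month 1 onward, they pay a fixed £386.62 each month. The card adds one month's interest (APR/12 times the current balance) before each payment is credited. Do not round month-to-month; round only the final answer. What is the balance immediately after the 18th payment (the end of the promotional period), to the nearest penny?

£4,470.84

Promo months 1–18 at r₀ = 0%/12 = 0; months 19+ at r₁ = 24%/12 = 0.02.
After month 18 (no interest yet): B = £11,430.00 − 18·£386.62 = £4,470.84.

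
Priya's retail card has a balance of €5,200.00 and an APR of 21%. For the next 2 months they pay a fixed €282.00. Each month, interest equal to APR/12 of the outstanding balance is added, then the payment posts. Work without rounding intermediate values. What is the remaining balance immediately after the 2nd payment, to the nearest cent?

€4,814.66

Monthly rate r = 21%/12 = 1.75% = 0.0175.
Each month: B ← B·(1+r) − €282.00.
Month 1: interest €91.00; balance after payment €5,009.00.
Month 2: interest €87.66; balance after payment €4,814.66.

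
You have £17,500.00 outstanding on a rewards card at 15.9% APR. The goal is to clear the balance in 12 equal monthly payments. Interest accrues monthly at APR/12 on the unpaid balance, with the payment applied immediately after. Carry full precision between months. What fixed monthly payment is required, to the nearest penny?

Monthly rate r = 15.9%/12 = 1.325% = 0.01325.
Level-payment amortization: P = B₀·r / (1 − (1+r)^(−n)) = 17500.00·0.01325 / (1 − 1.01325^(−12)).
Denominator 1 − (1+r)^(−12) = 0.14611251.
P = 231.875 / 0.14611251 ≈ 1586.96.

£1,586.96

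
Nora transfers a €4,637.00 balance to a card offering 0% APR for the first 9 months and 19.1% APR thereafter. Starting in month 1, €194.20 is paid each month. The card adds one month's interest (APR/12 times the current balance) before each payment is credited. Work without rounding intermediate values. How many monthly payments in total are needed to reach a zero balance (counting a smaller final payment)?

Promo months 1–9 at r₀ = 0%/12 = 0; months 10+ at r₁ = 19.1%/12 = 0.0159167.
After month 9 (no interest yet): B = €4,637.00 − 9·€194.20 = €2,889.20.
Then at r₁ with €194.20/mo: n₂ = −ln(1 − r₁·B/P)/ln(1+r₁) ≈ 17.11 → 18 more payments.

27 months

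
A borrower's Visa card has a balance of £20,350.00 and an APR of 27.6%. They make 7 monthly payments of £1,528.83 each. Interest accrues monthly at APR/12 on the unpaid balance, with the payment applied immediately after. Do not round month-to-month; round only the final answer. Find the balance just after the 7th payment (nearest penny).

Monthly rate r = 27.6%/12 = 2.3% = 0.023.
Each month: B ← B·(1+r) − £1,528.83.
Month 1: interest £468.05; balance after payment £19,289.22.
Month 2: interest £443.65; balance after payment £18,204.04.
Month 3: interest £418.69; balance after payment £17,093.91.
Month 4: interest £393.16; balance after payment £15,958.23.
Month 5: interest £367.04; balance after payment £14,796.44.
Month 6: interest £340.32; balance after payment £13,607.93.
Month 7: interest £312.98; balance after payment £12,392.08.

£12,392.08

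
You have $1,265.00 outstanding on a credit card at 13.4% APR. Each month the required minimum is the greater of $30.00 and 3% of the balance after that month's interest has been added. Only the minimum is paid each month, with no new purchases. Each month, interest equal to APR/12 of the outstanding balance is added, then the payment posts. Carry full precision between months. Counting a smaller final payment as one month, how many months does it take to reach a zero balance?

55 months

Monthly rate r = 13.4%/12 = 1.11667% = 0.0111667.
While 3% of the post-interest balance exceeds $30.00, each month B ← (B·(1+r))·(1 − 0.03), i.e. B shrinks by the factor (1+r)·0.97 = 0.98083.
This holds for months 1–13. Entering month 14 the balance is $983.60; 3% of the post-interest balance is now below $30.00, so the flat $30.00 minimum applies from here.
From month 14 a fixed $30.00 at rate r clears $983.60 in 42 more payments. Total: 13 + 42 = 55 months.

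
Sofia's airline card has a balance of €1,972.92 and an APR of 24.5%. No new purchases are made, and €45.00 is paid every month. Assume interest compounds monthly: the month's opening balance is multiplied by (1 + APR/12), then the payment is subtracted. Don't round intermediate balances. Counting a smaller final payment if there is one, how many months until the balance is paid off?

112 payments

Monthly rate r = 24.5%/12 = 2.04167% = 0.0204167.
Recurrence: B ← B·(1+r) − €45.00.
Month 1: interest €40.28; balance after payment €1,968.20.
Month 2: interest €40.18; balance after payment €1,963.38.
Closed form: n = −ln(1 − rB₀/P)/ln(1+r) = −ln(0.10488)/ln(1.02042) ≈ 111.570, so the balance reaches zero during payment 112.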